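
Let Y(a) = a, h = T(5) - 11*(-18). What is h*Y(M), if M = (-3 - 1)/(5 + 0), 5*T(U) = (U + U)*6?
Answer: -168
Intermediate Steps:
T(U) = 12*U/5 (T(U) = ((U + U)*6)/5 = ((2*U)*6)/5 = (12*U)/5 = 12*U/5)
h = 210 (h = (12/5)*5 - 11*(-18) = 12 + 198 = 210)
M = -⅘ (M = -4/5 = -4*⅕ = -⅘ ≈ -0.80000)
h*Y(M) = 210*(-⅘) = -168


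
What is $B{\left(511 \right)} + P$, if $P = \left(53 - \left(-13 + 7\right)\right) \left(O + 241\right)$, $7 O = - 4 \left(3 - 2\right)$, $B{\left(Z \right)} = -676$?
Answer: $\frac{94565}{7} \approx 13509.0$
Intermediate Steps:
$O = - \frac{4}{7}$ ($O = \frac{\left(-4\right) \left(3 - 2\right)}{7} = \frac{\left(-4\right) 1}{7} = \frac{1}{7} \left(-4\right) = - \frac{4}{7} \approx -0.57143$)
$P = \frac{99297}{7}$ ($P = \left(53 - \left(-13 + 7\right)\right) \left(- \frac{4}{7} + 241\right) = \left(53 - -6\right) \frac{1683}{7} = \left(53 + 6\right) \frac{1683}{7} = 59 \cdot \frac{1683}{7} = \frac{99297}{7} \approx 14185.0$)
$B{\left(511 \right)} + P = -676 + \frac{99297}{7} = \frac{94565}{7}$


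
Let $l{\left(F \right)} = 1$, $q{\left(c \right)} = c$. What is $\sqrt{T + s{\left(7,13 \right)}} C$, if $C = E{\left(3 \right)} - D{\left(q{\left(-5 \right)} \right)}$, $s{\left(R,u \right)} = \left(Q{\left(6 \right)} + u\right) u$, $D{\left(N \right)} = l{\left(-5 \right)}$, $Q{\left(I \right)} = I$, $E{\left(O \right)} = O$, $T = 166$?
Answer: $2 \sqrt{413} \approx 40.645$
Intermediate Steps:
$D{\left(N \right)} = 1$
$s{\left(R,u \right)} = u \left(6 + u\right)$ ($s{\left(R,u \right)} = \left(6 + u\right) u = u \left(6 + u\right)$)
$C = 2$ ($C = 3 - 1 = 2$)
$\sqrt{T + s{\left(7,13 \right)}} C = \sqrt{166 + 13 \left(6 + 13\right)} 2 = \sqrt{166 + 13 \cdot 19} \cdot 2 = \sqrt{166 + 247} \cdot 2 = \sqrt{413} \cdot 2 = 2 \sqrt{413}$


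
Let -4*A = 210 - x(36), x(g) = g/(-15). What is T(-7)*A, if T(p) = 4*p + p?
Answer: 3717/2 ≈ 1858.5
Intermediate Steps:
T(p) = 5*p
x(g) = -g/15 (x(g) = g*(-1/15) = -g/15)
A = -531/10 (A = -(210 - (-1)*36/15)/4 = -(210 - 1*(-12/5))/4 = -(210 + 12/5)/4 = -¼*1062/5 = -531/10 ≈ -53.100)
T(-7)*A = (5*(-7))*(-531/10) = -35*(-531/10) = 3717/2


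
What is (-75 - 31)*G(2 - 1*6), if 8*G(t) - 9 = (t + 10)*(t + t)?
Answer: 2067/4 ≈ 516.75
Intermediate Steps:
G(t) = 9/8 + t*(10 + t)/4 (G(t) = 9/8 + ((t + 10)*(t + t))/8 = 9/8 + ((10 + t)*(2*t))/8 = 9/8 + (2*t*(10 + t))/8 = 9/8 + t*(10 + t)/4)
(-75 - 31)*G(2 - 1*6) = (-75 - 31)*(9/8 + (2 - 1*6)**2/4 + 5*(2 - 1*6)/2) = -106*(9/8 + (2 - 6)**2/4 + 5*(2 - 6)/2) = -106*(9/8 + (1/4)*(-4)**2 + (5/2)*(-4)) = -106*(9/8 + (1/4)*16 - 10) = -106*(9/8 + 4 - 10) = -106*(-39/8) = 2067/4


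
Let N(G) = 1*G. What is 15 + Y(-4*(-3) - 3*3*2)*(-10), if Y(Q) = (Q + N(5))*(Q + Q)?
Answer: -105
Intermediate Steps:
N(G) = G
Y(Q) = 2*Q*(5 + Q) (Y(Q) = (Q + 5)*(Q + Q) = (5 + Q)*(2*Q) = 2*Q*(5 + Q))
15 + Y(-4*(-3) - 3*3*2)*(-10) = 15 + (2*(-4*(-3) - 3*3*2)*(5 + (-4*(-3) - 3*3*2)))*(-10) = 15 + (2*(12 - 9*2)*(5 + (12 - 9*2)))*(-10) = 15 + (2*(12 - 18)*(5 + (12 - 18)))*(-10) = 15 + (2*(-6)*(5 - 6))*(-10) = 15 + (2*(-6)*(-1))*(-10) = 15 + 12*(-10) = 15 - 120 = -105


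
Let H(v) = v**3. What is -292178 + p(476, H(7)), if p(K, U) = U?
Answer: -291835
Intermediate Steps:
-292178 + p(476, H(7)) = -292178 + 7**3 = -292178 + 343 = -291835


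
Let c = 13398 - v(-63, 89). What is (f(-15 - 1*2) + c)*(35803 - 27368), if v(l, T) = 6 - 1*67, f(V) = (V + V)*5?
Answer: 112092715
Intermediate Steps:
f(V) = 10*V (f(V) = (2*V)*5 = 10*V)
v(l, T) = -61 (v(l, T) = 6 - 67 = -61)
c = 13459 (c = 13398 - 1*(-61) = 13398 + 61 = 13459)
(f(-15 - 1*2) + c)*(35803 - 27368) = (10*(-15 - 1*2) + 13459)*(35803 - 27368) = (10*(-15 - 2) + 13459)*8435 = (10*(-17) + 13459)*8435 = (-170 + 13459)*8435 = 13289*8435 = 112092715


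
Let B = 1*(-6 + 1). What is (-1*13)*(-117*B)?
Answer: -7605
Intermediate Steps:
B = -5 (B = 1*(-5) = -5)
(-1*13)*(-117*B) = (-1*13)*(-117*(-5)) = -13*585 = -7605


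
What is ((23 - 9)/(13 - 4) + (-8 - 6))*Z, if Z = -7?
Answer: 784/9 ≈ 87.111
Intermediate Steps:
((23 - 9)/(13 - 4) + (-8 - 6))*Z = ((23 - 9)/(13 - 4) + (-8 - 6))*(-7) = (14/9 - 14)*(-7) = -112/9*(-7) = 784/9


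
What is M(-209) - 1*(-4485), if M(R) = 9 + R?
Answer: 4285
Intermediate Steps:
M(-209) - 1*(-4485) = (9 - 209) - 1*(-4485) = -200 + 4485 = 4285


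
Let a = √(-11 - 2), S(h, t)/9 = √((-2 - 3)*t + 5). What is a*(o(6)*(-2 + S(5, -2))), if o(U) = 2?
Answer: I*√13*(-4 + 18*√15) ≈ 236.93*I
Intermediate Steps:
S(h, t) = 9*√(5 - 5*t) (S(h, t) = 9*√((-2 - 3)*t + 5) = 9*√(-5*t + 5) = 9*√(5 - 5*t))
a = I*√13 (a = √(-13) = I*√13 ≈ 3.6056*I)
a*(o(6)*(-2 + S(5, -2))) = (I*√13)*(2*(-2 + 9*√(5 - 5*(-2)))) = (I*√13)*(2*(-2 + 9*√(5 + 10))) = (I*√13)*(2*(-2 + 9*√15)) = (I*√13)*(-4 + 18*√15) = I*√13*(-4 + 18*√15)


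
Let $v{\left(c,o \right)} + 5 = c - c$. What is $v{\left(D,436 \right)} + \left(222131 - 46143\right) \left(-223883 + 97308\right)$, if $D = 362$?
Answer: $-22275681105$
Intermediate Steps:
$v{\left(c,o \right)} = -5$ ($v{\left(c,o \right)} = -5 + \left(c - c\right) = -5 + 0 = -5$)
$v{\left(D,436 \right)} + \left(222131 - 46143\right) \left(-223883 + 97308\right) = -5 + \left(222131 - 46143\right) \left(-223883 + 97308\right) = -5 + 175988 \left(-126575\right) = -5 - 22275681100 = -22275681105$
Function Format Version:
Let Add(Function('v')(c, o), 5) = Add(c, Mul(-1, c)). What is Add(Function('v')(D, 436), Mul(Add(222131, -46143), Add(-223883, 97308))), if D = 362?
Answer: -22275681105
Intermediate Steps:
Function('v')(c, o) = -5 (Function('v')(c, o) = Add(-5, Add(c, Mul(-1, c))) = Add(-5, 0) = -5)
Add(Function('v')(D, 436), Mul(Add(222131, -46143), Add(-223883, 97308))) = Add(-5, Mul(Add(222131, -46143), Add(-223883, 97308))) = Add(-5, Mul(175988, -126575)) = Add(-5, -22275681100) = -22275681105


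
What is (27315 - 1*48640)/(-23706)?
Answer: 21325/23706 ≈ 0.89956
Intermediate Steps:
(27315 - 1*48640)/(-23706) = (27315 - 48640)*(-1/23706) = -21325*(-1/23706) = 21325/23706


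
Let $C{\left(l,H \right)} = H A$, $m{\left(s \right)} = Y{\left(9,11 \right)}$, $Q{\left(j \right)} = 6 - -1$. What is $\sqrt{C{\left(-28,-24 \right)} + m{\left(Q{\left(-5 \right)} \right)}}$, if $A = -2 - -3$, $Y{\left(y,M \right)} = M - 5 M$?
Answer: $2 i \sqrt{17} \approx 8.2462 i$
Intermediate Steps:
$Y{\left(y,M \right)} = - 4 M$
$Q{\left(j \right)} = 7$ ($Q{\left(j \right)} = 6 + 1 = 7$)
$A = 1$ ($A = -2 + 3 = 1$)
$m{\left(s \right)} = -44$ ($m{\left(s \right)} = \left(-4\right) 11 = -44$)
$C{\left(l,H \right)} = H$ ($C{\left(l,H \right)} = H 1 = H$)
$\sqrt{C{\left(-28,-24 \right)} + m{\left(Q{\left(-5 \right)} \right)}} = \sqrt{-24 - 44} = \sqrt{-68} = 2 i \sqrt{17}$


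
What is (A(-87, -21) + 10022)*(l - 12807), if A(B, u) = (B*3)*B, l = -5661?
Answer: -604439172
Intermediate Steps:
A(B, u) = 3*B² (A(B, u) = (3*B)*B = 3*B²)
(A(-87, -21) + 10022)*(l - 12807) = (3*(-87)² + 10022)*(-5661 - 12807) = (3*7569 + 10022)*(-18468) = (22707 + 10022)*(-18468) = 32729*(-18468) = -604439172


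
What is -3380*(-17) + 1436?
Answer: 58896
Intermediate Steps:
-3380*(-17) + 1436 = -130*(-442) + 1436 = 57460 + 1436 = 58896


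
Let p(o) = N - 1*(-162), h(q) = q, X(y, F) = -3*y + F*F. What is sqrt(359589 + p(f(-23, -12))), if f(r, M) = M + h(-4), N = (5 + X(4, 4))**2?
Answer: 2*sqrt(89958) ≈ 599.86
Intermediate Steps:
X(y, F) = F**2 - 3*y (X(y, F) = -3*y + F**2 = F**2 - 3*y)
N = 81 (N = (5 + (4**2 - 3*4))**2 = (5 + (16 - 12))**2 = (5 + 4)**2 = 9**2 = 81)
f(r, M) = -4 + M (f(r, M) = M - 4 = -4 + M)
p(o) = 243 (p(o) = 81 - 1*(-162) = 81 + 162 = 243)
sqrt(359589 + p(f(-23, -12))) = sqrt(359589 + 243) = sqrt(359832) = 2*sqrt(89958)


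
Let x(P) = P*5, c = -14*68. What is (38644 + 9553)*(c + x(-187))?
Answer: -90947739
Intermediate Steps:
c = -952
x(P) = 5*P
(38644 + 9553)*(c + x(-187)) = (38644 + 9553)*(-952 + 5*(-187)) = 48197*(-952 - 935) = 48197*(-1887) = -90947739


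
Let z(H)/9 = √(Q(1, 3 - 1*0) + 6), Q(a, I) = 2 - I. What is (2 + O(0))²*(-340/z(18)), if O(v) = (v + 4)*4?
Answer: -2448*√5 ≈ -5473.9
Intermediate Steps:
O(v) = 16 + 4*v (O(v) = (4 + v)*4 = 16 + 4*v)
z(H) = 9*√5 (z(H) = 9*√((2 - (3 - 1*0)) + 6) = 9*√((2 - (3 + 0)) + 6) = 9*√((2 - 1*3) + 6) = 9*√((2 - 3) + 6) = 9*√(-1 + 6) = 9*√5)
(2 + O(0))²*(-340/z(18)) = (2 + (16 + 4*0))²*(-340*√5/45) = (2 + (16 + 0))²*(-68*√5/9) = (2 + 16)²*(-68*√5/9) = 18²*(-68*√5/9) = 324*(-68*√5/9) = -2448*√5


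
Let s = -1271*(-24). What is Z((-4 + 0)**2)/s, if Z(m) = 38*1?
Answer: 19/15252 ≈ 0.0012457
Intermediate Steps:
s = 30504
Z(m) = 38
Z((-4 + 0)**2)/s = 38/30504 = 38*(1/30504) = 19/15252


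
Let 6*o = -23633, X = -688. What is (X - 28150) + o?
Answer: -196661/6 ≈ -32777.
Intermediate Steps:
o = -23633/6 (o = (1/6)*(-23633) = -23633/6 ≈ -3938.8)
(X - 28150) + o = (-688 - 28150) - 23633/6 = -28838 - 23633/6 = -196661/6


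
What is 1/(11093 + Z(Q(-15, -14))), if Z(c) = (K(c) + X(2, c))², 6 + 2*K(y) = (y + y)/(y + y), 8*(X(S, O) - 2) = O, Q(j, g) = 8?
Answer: 4/44373 ≈ 9.0145e-5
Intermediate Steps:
X(S, O) = 2 + O/8
K(y) = -5/2 (K(y) = -3 + ((y + y)/(y + y))/2 = -3 + ((2*y)/((2*y)))/2 = -3 + ((2*y)*(1/(2*y)))/2 = -3 + (½)*1 = -3 + ½ = -5/2)
Z(c) = (-½ + c/8)² (Z(c) = (-5/2 + (2 + c/8))² = (-½ + c/8)²)
1/(11093 + Z(Q(-15, -14))) = 1/(11093 + (-4 + 8)²/64) = 1/(11093 + (1/64)*4²) = 1/(11093 + (1/64)*16) = 1/(11093 + ¼) = 1/(44373/4) = 4/44373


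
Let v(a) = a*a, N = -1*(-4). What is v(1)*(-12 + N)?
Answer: -8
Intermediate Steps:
N = 4
v(a) = a**2
v(1)*(-12 + N) = 1**2*(-12 + 4) = 1*(-8) = -8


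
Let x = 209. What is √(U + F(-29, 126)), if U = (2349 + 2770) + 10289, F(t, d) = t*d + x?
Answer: √11963 ≈ 109.38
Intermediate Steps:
F(t, d) = 209 + d*t (F(t, d) = t*d + 209 = d*t + 209 = 209 + d*t)
U = 15408 (U = 5119 + 10289 = 15408)
√(U + F(-29, 126)) = √(15408 + (209 + 126*(-29))) = √(15408 + (209 - 3654)) = √(15408 - 3445) = √11963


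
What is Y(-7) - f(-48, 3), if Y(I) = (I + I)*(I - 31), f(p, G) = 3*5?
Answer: 517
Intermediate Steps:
f(p, G) = 15
Y(I) = 2*I*(-31 + I) (Y(I) = (2*I)*(-31 + I) = 2*I*(-31 + I))
Y(-7) - f(-48, 3) = 2*(-7)*(-31 - 7) - 1*15 = 2*(-7)*(-38) - 15 = 532 - 15 = 517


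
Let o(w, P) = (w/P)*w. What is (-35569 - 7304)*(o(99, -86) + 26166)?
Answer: -96055884675/86 ≈ -1.1169e+9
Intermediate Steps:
o(w, P) = w²/P
(-35569 - 7304)*(o(99, -86) + 26166) = (-35569 - 7304)*(99²/(-86) + 26166) = -42873*(-1/86*9801 + 26166) = -42873*(-9801/86 + 26166) = -42873*2240475/86 = -96055884675/86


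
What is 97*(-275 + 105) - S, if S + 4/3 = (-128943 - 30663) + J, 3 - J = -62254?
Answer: 242581/3 ≈ 80860.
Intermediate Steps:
J = 62257 (J = 3 - 1*(-62254) = 3 + 62254 = 62257)
S = -292051/3 (S = -4/3 + ((-128943 - 30663) + 62257) = -4/3 + (-159606 + 62257) = -4/3 - 97349 = -292051/3 ≈ -97350.)
97*(-275 + 105) - S = 97*(-275 + 105) - 1*(-292051/3) = 97*(-170) + 292051/3 = -16490 + 292051/3 = 242581/3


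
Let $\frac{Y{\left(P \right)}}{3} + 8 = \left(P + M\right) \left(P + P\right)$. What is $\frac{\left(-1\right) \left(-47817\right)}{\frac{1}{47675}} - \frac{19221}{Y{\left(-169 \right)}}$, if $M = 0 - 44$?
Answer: $\frac{164104718736943}{71986} \approx 2.2797 \cdot 10^{9}$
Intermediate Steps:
$M = -44$ ($M = 0 - 44 = -44$)
$Y{\left(P \right)} = -24 + 6 P \left(-44 + P\right)$ ($Y{\left(P \right)} = -24 + 3 \left(P - 44\right) \left(P + P\right) = -24 + 3 \left(-44 + P\right) 2 P = -24 + 3 \cdot 2 P \left(-44 + P\right) = -24 + 6 P \left(-44 + P\right)$)
$\frac{\left(-1\right) \left(-47817\right)}{\frac{1}{47675}} - \frac{19221}{Y{\left(-169 \right)}} = \frac{\left(-1\right) \left(-47817\right)}{\frac{1}{47675}} - \frac{19221}{-24 - -44616 + 6 \left(-169\right)^{2}} = 47817 \frac{1}{\frac{1}{47675}} - \frac{19221}{-24 + 44616 + 6 \cdot 28561} = 47817 \cdot 47675 - \frac{19221}{-24 + 44616 + 171366} = 2279675475 - \frac{19221}{215958} = 2279675475 - \frac{6407}{71986} = \frac{164104718736943}{71986}$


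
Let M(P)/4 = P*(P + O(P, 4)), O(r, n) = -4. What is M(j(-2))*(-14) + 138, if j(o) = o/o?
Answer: 306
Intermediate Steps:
j(o) = 1
M(P) = 4*P*(-4 + P) (M(P) = 4*(P*(P - 4)) = 4*(P*(-4 + P)) = 4*P*(-4 + P))
M(j(-2))*(-14) + 138 = (4*1*(-4 + 1))*(-14) + 138 = (4*1*(-3))*(-14) + 138 = -12*(-14) + 138 = 168 + 138 = 306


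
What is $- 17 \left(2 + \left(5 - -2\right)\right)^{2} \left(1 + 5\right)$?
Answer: $-8262$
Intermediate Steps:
$- 17 \left(2 + \left(5 - -2\right)\right)^{2} \left(1 + 5\right) = - 17 \left(2 + \left(5 + 2\right)\right)^{2} \cdot 6 = - 17 \left(2 + 7\right)^{2} \cdot 6 = - 17 \cdot 9^{2} \cdot 6 = - 17 \cdot 81 \cdot 6 = \left(-17\right) 486 = -8262$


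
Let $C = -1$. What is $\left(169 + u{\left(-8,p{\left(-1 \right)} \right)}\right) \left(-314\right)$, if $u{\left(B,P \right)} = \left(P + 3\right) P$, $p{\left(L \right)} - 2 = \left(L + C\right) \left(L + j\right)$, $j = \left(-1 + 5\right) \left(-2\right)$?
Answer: $-197506$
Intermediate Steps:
$j = -8$ ($j = 4 \left(-2\right) = -8$)
$p{\left(L \right)} = 2 + \left(-1 + L\right) \left(-8 + L\right)$ ($p{\left(L \right)} = 2 + \left(L - 1\right) \left(L - 8\right) = 2 + \left(-1 + L\right) \left(-8 + L\right)$)
$u{\left(B,P \right)} = P \left(3 + P\right)$ ($u{\left(B,P \right)} = \left(3 + P\right) P = P \left(3 + P\right)$)
$\left(169 + u{\left(-8,p{\left(-1 \right)} \right)}\right) \left(-314\right) = \left(169 + \left(10 + \left(-1\right)^{2} - -9\right) \left(3 + \left(10 + \left(-1\right)^{2} - -9\right)\right)\right) \left(-314\right) = \left(169 + \left(10 + 1 + 9\right) \left(3 + \left(10 + 1 + 9\right)\right)\right) \left(-314\right) = \left(169 + 20 \left(3 + 20\right)\right) \left(-314\right) = \left(169 + 20 \cdot 23\right) \left(-314\right) = \left(169 + 460\right) \left(-314\right) = 629 \left(-314\right) = -197506$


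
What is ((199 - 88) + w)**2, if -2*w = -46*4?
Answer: 41209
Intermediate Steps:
w = 92 (w = -(-23)*4 = -1/2*(-184) = 92)
((199 - 88) + w)**2 = ((199 - 88) + 92)**2 = (111 + 92)**2 = 203**2 = 41209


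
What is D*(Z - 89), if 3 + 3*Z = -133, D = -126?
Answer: 16926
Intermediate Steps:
Z = -136/3 (Z = -1 + (1/3)*(-133) = -1 - 133/3 = -136/3 ≈ -45.333)
D*(Z - 89) = -126*(-136/3 - 89) = -126*(-403/3) = 16926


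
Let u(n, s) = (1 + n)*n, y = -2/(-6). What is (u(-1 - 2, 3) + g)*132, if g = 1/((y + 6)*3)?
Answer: 15180/19 ≈ 798.95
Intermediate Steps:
y = ⅓ (y = -2*(-⅙) = ⅓ ≈ 0.33333)
u(n, s) = n*(1 + n)
g = 1/19 (g = 1/((⅓ + 6)*3) = 1/((19/3)*3) = 1/19 ≈ 0.052632)
(u(-1 - 2, 3) + g)*132 = ((-1 - 2)*(1 + (-1 - 2)) + 1/19)*132 = (-3*(1 - 3) + 1/19)*132 = (-3*(-2) + 1/19)*132 = (6 + 1/19)*132 = (115/19)*132 = 15180/19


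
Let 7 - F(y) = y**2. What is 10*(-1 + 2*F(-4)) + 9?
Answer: -181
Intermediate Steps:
F(y) = 7 - y**2
10*(-1 + 2*F(-4)) + 9 = 10*(-1 + 2*(7 - 1*(-4)**2)) + 9 = 10*(-1 + 2*(7 - 1*16)) + 9 = 10*(-1 + 2*(7 - 16)) + 9 = 10*(-1 + 2*(-9)) + 9 = 10*(-1 - 18) + 9 = 10*(-19) + 9 = -190 + 9 = -181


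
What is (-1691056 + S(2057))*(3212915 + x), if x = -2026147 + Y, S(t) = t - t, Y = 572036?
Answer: -2974236057024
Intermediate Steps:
S(t) = 0
x = -1454111 (x = -2026147 + 572036 = -1454111)
(-1691056 + S(2057))*(3212915 + x) = (-1691056 + 0)*(3212915 - 1454111) = -1691056*1758804 = -2974236057024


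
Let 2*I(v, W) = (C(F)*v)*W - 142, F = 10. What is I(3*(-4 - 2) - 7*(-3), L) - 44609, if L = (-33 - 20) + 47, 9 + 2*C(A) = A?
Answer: -89369/2 ≈ -44685.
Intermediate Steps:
C(A) = -9/2 + A/2
L = -6 (L = -53 + 47 = -6)
I(v, W) = -71 + W*v/4 (I(v, W) = (((-9/2 + (½)*10)*v)*W - 142)/2 = (((-9/2 + 5)*v)*W - 142)/2 = ((v/2)*W - 142)/2 = (W*v/2 - 142)/2 = (-142 + W*v/2)/2 = -71 + W*v/4)
I(3*(-4 - 2) - 7*(-3), L) - 44609 = (-71 + (¼)*(-6)*(3*(-4 - 2) - 7*(-3))) - 44609 = (-71 + (¼)*(-6)*(3*(-6) + 21)) - 44609 = (-71 + (¼)*(-6)*(-18 + 21)) - 44609 = (-71 + (¼)*(-6)*3) - 44609 = (-71 - 9/2) - 44609 = -151/2 - 44609 = -89369/2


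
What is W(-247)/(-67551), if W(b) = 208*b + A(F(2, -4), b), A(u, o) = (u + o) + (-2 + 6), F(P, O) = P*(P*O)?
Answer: 2245/2937 ≈ 0.76439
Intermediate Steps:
F(P, O) = O*P**2 (F(P, O) = P*(O*P) = O*P**2)
A(u, o) = 4 + o + u (A(u, o) = (o + u) + 4 = 4 + o + u)
W(b) = -12 + 209*b (W(b) = 208*b + (4 + b - 4*2**2) = 208*b + (4 + b - 4*4) = 208*b + (4 + b - 16) = 208*b + (-12 + b) = -12 + 209*b)
W(-247)/(-67551) = (-12 + 209*(-247))/(-67551) = (-12 - 51623)*(-1/67551) = -51635*(-1/67551) = 2245/2937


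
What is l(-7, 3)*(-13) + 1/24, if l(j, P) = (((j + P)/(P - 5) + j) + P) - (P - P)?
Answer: 625/24 ≈ 26.042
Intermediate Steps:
l(j, P) = P + j + (P + j)/(-5 + P) (l(j, P) = (((P + j)/(-5 + P) + j) + P) - 1*0 = (((P + j)/(-5 + P) + j) + P) + 0 = ((j + (P + j)/(-5 + P)) + P) + 0 = (P + j + (P + j)/(-5 + P)) + 0 = P + j + (P + j)/(-5 + P))
l(-7, 3)*(-13) + 1/24 = ((3² - 4*3 - 4*(-7) + 3*(-7))/(-5 + 3))*(-13) + 1/24 = ((9 - 12 + 28 - 21)/(-2))*(-13) + 1/24 = -½*4*(-13) + 1/24 = -2*(-13) + 1/24 = 26 + 1/24 = 625/24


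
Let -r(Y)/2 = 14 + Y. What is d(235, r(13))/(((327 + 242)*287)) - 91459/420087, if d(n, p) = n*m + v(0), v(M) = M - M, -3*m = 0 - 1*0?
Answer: -91459/420087 ≈ -0.21771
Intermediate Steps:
m = 0 (m = -(0 - 1*0)/3 = -(0 + 0)/3 = -⅓*0 = 0)
v(M) = 0
r(Y) = -28 - 2*Y (r(Y) = -2*(14 + Y) = -28 - 2*Y)
d(n, p) = 0 (d(n, p) = n*0 + 0 = 0 + 0 = 0)
d(235, r(13))/(((327 + 242)*287)) - 91459/420087 = 0/(((327 + 242)*287)) - 91459/420087 = 0/((569*287)) - 91459*1/420087 = 0/163303 - 91459/420087 = 0*(1/163303) - 91459/420087 = 0 - 91459/420087 = -91459/420087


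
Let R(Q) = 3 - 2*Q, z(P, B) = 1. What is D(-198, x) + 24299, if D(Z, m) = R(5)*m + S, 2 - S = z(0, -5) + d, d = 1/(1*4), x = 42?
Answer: 96023/4 ≈ 24006.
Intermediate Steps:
d = ¼ (d = 1/4 = ¼ ≈ 0.25000)
S = ¾ (S = 2 - (1 + ¼) = 2 - 1*5/4 = 2 - 5/4 = ¾ ≈ 0.75000)
D(Z, m) = ¾ - 7*m (D(Z, m) = (3 - 2*5)*m + ¾ = (3 - 10)*m + ¾ = -7*m + ¾ = ¾ - 7*m)
D(-198, x) + 24299 = (¾ - 7*42) + 24299 = (¾ - 294) + 24299 = -1173/4 + 24299 = 96023/4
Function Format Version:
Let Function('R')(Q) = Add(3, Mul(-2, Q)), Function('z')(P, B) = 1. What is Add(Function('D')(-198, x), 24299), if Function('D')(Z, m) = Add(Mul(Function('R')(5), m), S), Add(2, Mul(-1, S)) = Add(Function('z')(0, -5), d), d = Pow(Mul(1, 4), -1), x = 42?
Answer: Rational(96023, 4) ≈ 24006.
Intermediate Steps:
d = Rational(1, 4) (d = Pow(4, -1) = Rational(1, 4) ≈ 0.25000)
S = Rational(3, 4) (S = Add(2, Mul(-1, Add(1, Rational(1, 4)))) = Add(2, Mul(-1, Rational(5, 4))) = Add(2, Rational(-5, 4)) = Rational(3, 4) ≈ 0.75000)
Function('D')(Z, m) = Add(Rational(3, 4), Mul(-7, m)) (Function('D')(Z, m) = Add(Mul(Add(3, Mul(-2, 5)), m), Rational(3, 4)) = Add(Mul(Add(3, -10), m), Rational(3, 4)) = Add(Mul(-7, m), Rational(3, 4)) = Add(Rational(3, 4), Mul(-7, m)))
Add(Function('D')(-198, x), 24299) = Add(Add(Rational(3, 4), Mul(-7, 42)), 24299) = Add(Add(Rational(3, 4), -294), 24299) = Add(Rational(-1173, 4), 24299) = Rational(96023, 4)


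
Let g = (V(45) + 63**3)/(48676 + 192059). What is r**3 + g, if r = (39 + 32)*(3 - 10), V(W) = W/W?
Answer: -29553464422607/240735 ≈ -1.2276e+8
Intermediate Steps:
V(W) = 1
r = -497 (r = 71*(-7) = -497)
g = 250048/240735 (g = (1 + 63**3)/(48676 + 192059) = (1 + 250047)/240735 = 250048*(1/240735) = 250048/240735 ≈ 1.0387)
r**3 + g = (-497)**3 + 250048/240735 = -122763473 + 250048/240735 = -29553464422607/240735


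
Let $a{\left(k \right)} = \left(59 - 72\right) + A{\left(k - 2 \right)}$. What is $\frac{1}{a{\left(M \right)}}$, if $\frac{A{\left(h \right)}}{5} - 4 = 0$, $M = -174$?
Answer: $\frac{1}{7} \approx 0.14286$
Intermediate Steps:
$A{\left(h \right)} = 20$ ($A{\left(h \right)} = 20 + 5 \cdot 0 = 20 + 0 = 20$)
$a{\left(k \right)} = 7$ ($a{\left(k \right)} = \left(59 - 72\right) + 20 = -13 + 20 = 7$)
$\frac{1}{a{\left(M \right)}} = \frac{1}{7}$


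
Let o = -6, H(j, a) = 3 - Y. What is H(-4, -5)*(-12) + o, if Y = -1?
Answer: -54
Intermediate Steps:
H(j, a) = 4 (H(j, a) = 3 - 1*(-1) = 3 + 1 = 4)
H(-4, -5)*(-12) + o = 4*(-12) - 6 = -48 - 6 = -54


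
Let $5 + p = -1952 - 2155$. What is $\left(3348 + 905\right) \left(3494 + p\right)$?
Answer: $-2628354$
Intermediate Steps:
$p = -4112$ ($p = -5 - 4107 = -4112$)
$\left(3348 + 905\right) \left(3494 + p\right) = \left(3348 + 905\right) \left(3494 - 4112\right) = 4253 \left(-618\right) = -2628354$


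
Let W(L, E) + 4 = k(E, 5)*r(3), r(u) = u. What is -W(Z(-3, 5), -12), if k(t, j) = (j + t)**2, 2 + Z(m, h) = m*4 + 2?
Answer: -143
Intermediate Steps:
Z(m, h) = 4*m (Z(m, h) = -2 + (m*4 + 2) = -2 + (4*m + 2) = -2 + (2 + 4*m) = 4*m)
W(L, E) = -4 + 3*(5 + E)**2 (W(L, E) = -4 + (5 + E)**2*3 = -4 + 3*(5 + E)**2)
-W(Z(-3, 5), -12) = -(-4 + 3*(5 - 12)**2) = -(-4 + 3*(-7)**2) = -(-4 + 3*49) = -(-4 + 147) = -1*143 = -143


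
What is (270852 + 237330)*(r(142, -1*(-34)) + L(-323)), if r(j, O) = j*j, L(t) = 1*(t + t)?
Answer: 9918696276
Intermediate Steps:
L(t) = 2*t (L(t) = 1*(2*t) = 2*t)
r(j, O) = j**2
(270852 + 237330)*(r(142, -1*(-34)) + L(-323)) = (270852 + 237330)*(142**2 + 2*(-323)) = 508182*(20164 - 646) = 508182*19518 = 9918696276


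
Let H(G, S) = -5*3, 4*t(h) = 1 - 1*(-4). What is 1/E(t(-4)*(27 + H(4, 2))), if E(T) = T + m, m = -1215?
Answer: -1/1200 ≈ -0.00083333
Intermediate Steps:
t(h) = 5/4 (t(h) = (1 - 1*(-4))/4 = (1 + 4)/4 = (¼)*5 = 5/4)
H(G, S) = -15
E(T) = -1215 + T (E(T) = T - 1215 = -1215 + T)
1/E(t(-4)*(27 + H(4, 2))) = 1/(-1215 + 5*(27 - 15)/4) = 1/(-1215 + (5/4)*12) = 1/(-1215 + 15) = 1/(-1200) = -1/1200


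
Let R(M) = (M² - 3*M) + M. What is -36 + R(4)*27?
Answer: 180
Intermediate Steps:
R(M) = M² - 2*M
-36 + R(4)*27 = -36 + (4*(-2 + 4))*27 = -36 + (4*2)*27 = -36 + 8*27 = -36 + 216 = 180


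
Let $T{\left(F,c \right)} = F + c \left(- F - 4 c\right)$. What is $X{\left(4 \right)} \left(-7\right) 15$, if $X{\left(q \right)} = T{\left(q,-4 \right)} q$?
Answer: $18480$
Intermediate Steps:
$X{\left(q \right)} = q \left(-64 + 5 q\right)$ ($X{\left(q \right)} = \left(q - 4 \left(-4\right)^{2} - q \left(-4\right)\right) q = \left(q - 64 + 4 q\right) q = \left(-64 + 5 q\right) q = q \left(-64 + 5 q\right)$)
$X{\left(4 \right)} \left(-7\right) 15 = 4 \left(-64 + 5 \cdot 4\right) \left(-7\right) 15 = 4 \left(-64 + 20\right) \left(-7\right) 15 = 4 \left(-44\right) \left(-7\right) 15 = \left(-176\right) \left(-7\right) 15 = 1232 \cdot 15 = 18480$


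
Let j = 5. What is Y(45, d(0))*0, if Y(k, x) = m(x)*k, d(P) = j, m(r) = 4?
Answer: 0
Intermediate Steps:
d(P) = 5
Y(k, x) = 4*k
Y(45, d(0))*0 = (4*45)*0 = 180*0 = 0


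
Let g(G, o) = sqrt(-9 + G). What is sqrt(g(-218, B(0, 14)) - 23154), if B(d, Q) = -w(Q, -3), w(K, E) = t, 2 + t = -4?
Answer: sqrt(-23154 + I*sqrt(227)) ≈ 0.0495 + 152.16*I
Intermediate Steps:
t = -6 (t = -2 - 4 = -6)
w(K, E) = -6
B(d, Q) = 6 (B(d, Q) = -1*(-6) = 6)
sqrt(g(-218, B(0, 14)) - 23154) = sqrt(sqrt(-9 - 218) - 23154) = sqrt(sqrt(-227) - 23154) = sqrt(I*sqrt(227) - 23154) = sqrt(-23154 + I*sqrt(227))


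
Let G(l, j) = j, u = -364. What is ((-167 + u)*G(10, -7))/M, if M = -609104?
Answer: -3717/609104 ≈ -0.0061024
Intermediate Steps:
((-167 + u)*G(10, -7))/M = ((-167 - 364)*(-7))/(-609104) = -531*(-7)*(-1/609104) = 3717*(-1/609104) = -3717/609104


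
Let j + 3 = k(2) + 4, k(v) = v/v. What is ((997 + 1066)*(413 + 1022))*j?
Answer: 5920810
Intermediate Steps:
k(v) = 1
j = 2 (j = -3 + (1 + 4) = -3 + 5 = 2)
((997 + 1066)*(413 + 1022))*j = ((997 + 1066)*(413 + 1022))*2 = (2063*1435)*2 = 2960405*2 = 5920810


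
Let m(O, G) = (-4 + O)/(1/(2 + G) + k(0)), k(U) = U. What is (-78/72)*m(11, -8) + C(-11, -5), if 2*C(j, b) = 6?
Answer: 97/2 ≈ 48.500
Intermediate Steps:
C(j, b) = 3 (C(j, b) = (½)*6 = 3)
m(O, G) = (-4 + O)*(2 + G) (m(O, G) = (-4 + O)/(1/(2 + G) + 0) = (-4 + O)/(1/(2 + G)) = (-4 + O)*(2 + G))
(-78/72)*m(11, -8) + C(-11, -5) = (-78/72)*(-8 - 4*(-8) + 2*11 - 8*11) + 3 = (-78*1/72)*(-8 + 32 + 22 - 88) + 3 = -13/12*(-42) + 3 = 91/2 + 3 = 97/2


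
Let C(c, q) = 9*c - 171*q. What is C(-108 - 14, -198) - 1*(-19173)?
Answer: 51933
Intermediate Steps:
C(c, q) = -171*q + 9*c
C(-108 - 14, -198) - 1*(-19173) = (-171*(-198) + 9*(-108 - 14)) - 1*(-19173) = (33858 + 9*(-122)) + 19173 = (33858 - 1098) + 19173 = 32760 + 19173 = 51933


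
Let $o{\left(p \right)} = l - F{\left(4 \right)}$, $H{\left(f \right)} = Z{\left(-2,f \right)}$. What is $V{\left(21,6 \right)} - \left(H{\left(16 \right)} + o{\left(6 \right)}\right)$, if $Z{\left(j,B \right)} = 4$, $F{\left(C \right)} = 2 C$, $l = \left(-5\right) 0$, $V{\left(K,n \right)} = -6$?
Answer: $-2$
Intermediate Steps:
$l = 0$
$H{\left(f \right)} = 4$
$o{\left(p \right)} = -8$ ($o{\left(p \right)} = 0 - 2 \cdot 4 = 0 - 8 = -8$)
$V{\left(21,6 \right)} - \left(H{\left(16 \right)} + o{\left(6 \right)}\right) = -6 - \left(4 - 8\right) = -6 - -4 = -6 + 4 = -2$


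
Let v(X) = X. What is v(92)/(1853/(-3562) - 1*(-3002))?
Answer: 327704/10691271 ≈ 0.030652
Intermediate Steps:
v(92)/(1853/(-3562) - 1*(-3002)) = 92/(1853/(-3562) - 1*(-3002)) = 92/(1853*(-1/3562) + 3002) = 92/(-1853/3562 + 3002) = 92/(10691271/3562) = 92*(3562/10691271) = 327704/10691271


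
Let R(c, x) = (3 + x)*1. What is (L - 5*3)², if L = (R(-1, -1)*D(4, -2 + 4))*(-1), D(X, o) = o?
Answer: 361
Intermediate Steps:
R(c, x) = 3 + x
L = -4 (L = ((3 - 1)*(-2 + 4))*(-1) = (2*2)*(-1) = 4*(-1) = -4)
(L - 5*3)² = (-4 - 5*3)² = (-4 - 15)² = (-19)² = 361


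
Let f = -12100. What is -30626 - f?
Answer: -18526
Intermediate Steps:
-30626 - f = -30626 - 1*(-12100) = -30626 + 12100 = -18526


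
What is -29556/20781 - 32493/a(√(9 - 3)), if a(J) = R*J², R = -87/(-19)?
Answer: -475738217/401766 ≈ -1184.1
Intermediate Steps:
R = 87/19 (R = -87*(-1/19) = 87/19 ≈ 4.5789)
a(J) = 87*J²/19
-29556/20781 - 32493/a(√(9 - 3)) = -29556/20781 - 32493*19/(87*(9 - 3)) = -29556*1/20781 - 32493/(87*(√6)²/19) = -3284/2309 - 32493/((87/19)*6) = -3284/2309 - 32493/522/19 = -3284/2309 - 32493*19/522 = -3284/2309 - 205789/174 = -475738217/401766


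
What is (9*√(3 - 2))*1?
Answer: 9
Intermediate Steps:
(9*√(3 - 2))*1 = (9*√1)*1 = (9*1)*1 = 9*1 = 9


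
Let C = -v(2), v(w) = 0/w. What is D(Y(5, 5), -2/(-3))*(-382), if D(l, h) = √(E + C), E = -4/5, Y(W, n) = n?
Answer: -764*I*√5/5 ≈ -341.67*I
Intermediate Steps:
E = -⅘ (E = -4*⅕ = -⅘ ≈ -0.80000)
v(w) = 0
C = 0 (C = -1*0 = 0)
D(l, h) = 2*I*√5/5 (D(l, h) = √(-⅘ + 0) = √(-⅘) = 2*I*√5/5)
D(Y(5, 5), -2/(-3))*(-382) = (2*I*√5/5)*(-382) = -764*I*√5/5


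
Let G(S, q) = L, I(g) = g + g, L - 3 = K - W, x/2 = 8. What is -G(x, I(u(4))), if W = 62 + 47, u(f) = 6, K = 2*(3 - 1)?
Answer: 102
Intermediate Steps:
x = 16 (x = 2*8 = 16)
K = 4 (K = 2*2 = 4)
W = 109
L = -102 (L = 3 + (4 - 1*109) = 3 + (4 - 109) = 3 - 105 = -102)
I(g) = 2*g
G(S, q) = -102
-G(x, I(u(4))) = -1*(-102) = 102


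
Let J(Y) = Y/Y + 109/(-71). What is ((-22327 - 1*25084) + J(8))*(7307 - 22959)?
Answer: 52688059788/71 ≈ 7.4209e+8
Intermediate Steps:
J(Y) = -38/71 (J(Y) = 1 + 109*(-1/71) = 1 - 109/71 = -38/71)
((-22327 - 1*25084) + J(8))*(7307 - 22959) = ((-22327 - 1*25084) - 38/71)*(7307 - 22959) = ((-22327 - 25084) - 38/71)*(-15652) = (-47411 - 38/71)*(-15652) = -3366219/71*(-15652) = 52688059788/71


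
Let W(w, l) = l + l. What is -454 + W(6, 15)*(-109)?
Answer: -3724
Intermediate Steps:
W(w, l) = 2*l
-454 + W(6, 15)*(-109) = -454 + (2*15)*(-109) = -454 + 30*(-109) = -454 - 3270 = -3724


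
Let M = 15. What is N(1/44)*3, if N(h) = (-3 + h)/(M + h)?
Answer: -393/661 ≈ -0.59455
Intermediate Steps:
N(h) = (-3 + h)/(15 + h)
N(1/44)*3 = ((-3 + 1/44)/(15 + 1/44))*3 = (-131/44/(661/44))*3 = ((44/661)*(-131/44))*3 = -131/661*3 = -393/661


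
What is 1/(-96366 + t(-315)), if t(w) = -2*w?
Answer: -1/95736 ≈ -1.0445e-5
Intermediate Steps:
1/(-96366 + t(-315)) = 1/(-96366 - 2*(-315)) = 1/(-96366 + 630) = 1/(-95736) = -1/95736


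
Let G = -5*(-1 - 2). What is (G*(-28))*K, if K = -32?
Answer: 13440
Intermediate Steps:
G = 15 (G = -5*(-3) = 15)
(G*(-28))*K = (15*(-28))*(-32) = -420*(-32) = 13440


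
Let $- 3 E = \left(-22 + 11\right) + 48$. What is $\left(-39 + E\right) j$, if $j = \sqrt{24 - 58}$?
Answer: $- \frac{154 i \sqrt{34}}{3} \approx - 299.32 i$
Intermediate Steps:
$j = i \sqrt{34}$ ($j = \sqrt{-34} = i \sqrt{34} \approx 5.8309 i$)
$E = - \frac{37}{3}$ ($E = - \frac{\left(-22 + 11\right) + 48}{3} = - \frac{-11 + 48}{3} = \left(- \frac{1}{3}\right) 37 = - \frac{37}{3} \approx -12.333$)
$\left(-39 + E\right) j = \left(-39 - \frac{37}{3}\right) i \sqrt{34} = - \frac{154 i \sqrt{34}}{3}$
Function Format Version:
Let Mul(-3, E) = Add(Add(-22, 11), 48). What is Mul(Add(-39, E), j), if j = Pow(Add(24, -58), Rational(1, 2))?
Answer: Mul(Rational(-154, 3), I, Pow(34, Rational(1, 2))) ≈ Mul(-299.32, I)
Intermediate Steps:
j = Mul(I, Pow(34, Rational(1, 2))) (j = Pow(-34, Rational(1, 2)) = Mul(I, Pow(34, Rational(1, 2))) ≈ Mul(5.8309, I))
E = Rational(-37, 3) (E = Mul(Rational(-1, 3), Add(Add(-22, 11), 48)) = Mul(Rational(-1, 3), Add(-11, 48)) = Mul(Rational(-1, 3), 37) = Rational(-37, 3) ≈ -12.333)
Mul(Add(-39, E), j) = Mul(Add(-39, Rational(-37, 3)), Mul(I, Pow(34, Rational(1, 2)))) = Mul(Rational(-154, 3), Mul(I, Pow(34, Rational(1, 2)))) = Mul(Rational(-154, 3), I, Pow(34, Rational(1, 2)))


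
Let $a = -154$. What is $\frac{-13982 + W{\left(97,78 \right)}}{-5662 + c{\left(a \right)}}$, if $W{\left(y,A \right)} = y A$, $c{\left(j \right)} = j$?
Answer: $\frac{802}{727} \approx 1.1032$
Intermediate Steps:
$W{\left(y,A \right)} = A y$
$\frac{-13982 + W{\left(97,78 \right)}}{-5662 + c{\left(a \right)}} = \frac{-13982 + 78 \cdot 97}{-5662 - 154} = \frac{-13982 + 7566}{-5816} = \left(-6416\right) \left(- \frac{1}{5816}\right) = \frac{802}{727}$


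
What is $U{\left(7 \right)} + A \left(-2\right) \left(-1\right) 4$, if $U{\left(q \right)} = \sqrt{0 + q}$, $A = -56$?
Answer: $-448 + \sqrt{7} \approx -445.35$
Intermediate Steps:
$U{\left(q \right)} = \sqrt{q}$
$U{\left(7 \right)} + A \left(-2\right) \left(-1\right) 4 = \sqrt{7} - 56 \left(-2\right) \left(-1\right) 4 = \sqrt{7} - 56 \cdot 2 \cdot 4 = \sqrt{7} - 448 = -448 + \sqrt{7}$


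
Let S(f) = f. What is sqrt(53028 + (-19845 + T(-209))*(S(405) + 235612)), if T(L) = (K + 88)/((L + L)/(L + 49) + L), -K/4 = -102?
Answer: I*sqrt(1276993885217745937)/16511 ≈ 68442.0*I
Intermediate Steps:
K = 408 (K = -4*(-102) = 408)
T(L) = 496/(L + 2*L/(49 + L)) (T(L) = (408 + 88)/((L + L)/(L + 49) + L) = 496/((2*L)/(49 + L) + L) = 496/(2*L/(49 + L) + L) = 496/(L + 2*L/(49 + L)))
sqrt(53028 + (-19845 + T(-209))*(S(405) + 235612)) = sqrt(53028 + (-19845 + 496*(49 - 209)/(-209*(51 - 209)))*(405 + 235612)) = sqrt(53028 + (-19845 + 496*(-1/209)*(-160)/(-158))*236017) = sqrt(53028 + (-19845 + 496*(-1/209)*(-1/158)*(-160))*236017) = sqrt(53028 + (-19845 - 39680/16511)*236017) = sqrt(53028 - 327700475/16511*236017) = sqrt(53028 - 77342883008075/16511) = sqrt(-77342007462767/16511) = I*sqrt(1276993885217745937)/16511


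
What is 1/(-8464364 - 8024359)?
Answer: -1/16488723 ≈ -6.0647e-8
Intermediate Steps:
1/(-8464364 - 8024359) = 1/(-16488723) = -1/16488723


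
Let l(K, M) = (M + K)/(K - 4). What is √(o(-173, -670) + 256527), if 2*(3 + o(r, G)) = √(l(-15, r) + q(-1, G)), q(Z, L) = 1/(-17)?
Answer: √(107051569584 + 1938*√114019)/646 ≈ 506.48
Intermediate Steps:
l(K, M) = (K + M)/(-4 + K)
q(Z, L) = -1/17
o(r, G) = -3 + √(236/323 - r/19)/2 (o(r, G) = -3 + √((-15 + r)/(-4 - 15) - 1/17)/2 = -3 + √((-15 + r)/(-19) - 1/17)/2 = -3 + √(-(-15 + r)/19 - 1/17)/2 = -3 + √((15/19 - r/19) - 1/17)/2 = -3 + √(236/323 - r/19)/2)
√(o(-173, -670) + 256527) = √((-3 + √(76228 - 5491*(-173))/646) + 256527) = √((-3 + √(76228 + 949943)/646) + 256527) = √((-3 + √1026171/646) + 256527) = √((-3 + (3*√114019)/646) + 256527) = √((-3 + 3*√114019/646) + 256527) = √(256524 + 3*√114019/646)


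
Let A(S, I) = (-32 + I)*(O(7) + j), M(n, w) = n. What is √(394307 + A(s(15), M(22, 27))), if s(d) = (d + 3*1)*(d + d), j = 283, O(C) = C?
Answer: √391407 ≈ 625.63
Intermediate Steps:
s(d) = 2*d*(3 + d) (s(d) = (d + 3)*(2*d) = (3 + d)*(2*d) = 2*d*(3 + d))
A(S, I) = -9280 + 290*I (A(S, I) = (-32 + I)*(7 + 283) = (-32 + I)*290 = -9280 + 290*I)
√(394307 + A(s(15), M(22, 27))) = √(394307 + (-9280 + 290*22)) = √(394307 + (-9280 + 6380)) = √(394307 - 2900) = √391407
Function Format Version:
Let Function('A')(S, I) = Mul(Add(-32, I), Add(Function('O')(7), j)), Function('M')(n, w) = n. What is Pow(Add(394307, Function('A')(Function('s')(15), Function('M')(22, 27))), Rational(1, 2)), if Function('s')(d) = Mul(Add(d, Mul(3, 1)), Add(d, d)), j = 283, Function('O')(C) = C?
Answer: Pow(391407, Rational(1, 2)) ≈ 625.63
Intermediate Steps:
Function('s')(d) = Mul(2, d, Add(3, d)) (Function('s')(d) = Mul(Add(d, 3), Mul(2, d)) = Mul(Add(3, d), Mul(2, d)) = Mul(2, d, Add(3, d)))
Function('A')(S, I) = Add(-9280, Mul(290, I)) (Function('A')(S, I) = Mul(Add(-32, I), Add(7, 283)) = Mul(Add(-32, I), 290) = Add(-9280, Mul(290, I)))
Pow(Add(394307, Function('A')(Function('s')(15), Function('M')(22, 27))), Rational(1, 2)) = Pow(Add(394307, Add(-9280, Mul(290, 22))), Rational(1, 2)) = Pow(Add(394307, Add(-9280, 6380)), Rational(1, 2)) = Pow(Add(394307, -2900), Rational(1, 2)) = Pow(391407, Rational(1, 2))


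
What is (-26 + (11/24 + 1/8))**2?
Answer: 93025/144 ≈ 646.01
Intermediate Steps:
(-26 + (11/24 + 1/8))**2 = (-26 + 7/12)**2 = (-305/12)**2 = 93025/144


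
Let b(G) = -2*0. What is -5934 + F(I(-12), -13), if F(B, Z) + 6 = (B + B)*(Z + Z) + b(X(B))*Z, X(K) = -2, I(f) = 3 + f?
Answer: -5472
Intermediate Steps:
b(G) = 0
F(B, Z) = -6 + 4*B*Z (F(B, Z) = -6 + ((B + B)*(Z + Z) + 0*Z) = -6 + ((2*B)*(2*Z) + 0) = -6 + (4*B*Z + 0) = -6 + 4*B*Z)
-5934 + F(I(-12), -13) = -5934 + (-6 + 4*(3 - 12)*(-13)) = -5934 + (-6 + 4*(-9)*(-13)) = -5934 + (-6 + 468) = -5934 + 462 = -5472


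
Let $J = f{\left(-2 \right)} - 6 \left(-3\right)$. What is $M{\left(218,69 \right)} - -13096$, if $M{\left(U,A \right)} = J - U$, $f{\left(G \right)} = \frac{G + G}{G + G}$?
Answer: $12897$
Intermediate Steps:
$f{\left(G \right)} = 1$ ($f{\left(G \right)} = \frac{2 G}{2 G} = 2 G \frac{1}{2 G} = 1$)
$J = 19$ ($J = 1 - 6 \left(-3\right) = 1 - -18 = 1 + 18 = 19$)
$M{\left(U,A \right)} = 19 - U$
$M{\left(218,69 \right)} - -13096 = \left(19 - 218\right) - -13096 = \left(19 - 218\right) + 13096 = -199 + 13096 = 12897$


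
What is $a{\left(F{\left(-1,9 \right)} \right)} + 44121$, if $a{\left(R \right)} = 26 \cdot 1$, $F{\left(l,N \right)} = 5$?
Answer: $44147$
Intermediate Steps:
$a{\left(R \right)} = 26$
$a{\left(F{\left(-1,9 \right)} \right)} + 44121 = 26 + 44121 = 44147$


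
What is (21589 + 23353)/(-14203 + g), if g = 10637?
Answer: -22471/1783 ≈ -12.603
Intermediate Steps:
(21589 + 23353)/(-14203 + g) = (21589 + 23353)/(-14203 + 10637) = 44942/(-3566) = 44942*(-1/3566) = -22471/1783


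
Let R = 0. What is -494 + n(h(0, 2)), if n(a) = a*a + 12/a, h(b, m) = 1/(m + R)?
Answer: -1879/4 ≈ -469.75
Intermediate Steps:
h(b, m) = 1/m (h(b, m) = 1/(m + 0) = 1/m)
n(a) = a² + 12/a
-494 + n(h(0, 2)) = -494 + (12 + (1/2)³)/(1/2) = -494 + (12 + (½)³)/(½) = -494 + 2*(12 + ⅛) = -494 + 2*(97/8) = -494 + 97/4 = -1879/4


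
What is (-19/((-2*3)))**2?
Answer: 361/36 ≈ 10.028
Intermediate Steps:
(-19/((-2*3)))**2 = (-19/(-6))**2 = (-19*(-1/6))**2 = (19/6)**2 = 361/36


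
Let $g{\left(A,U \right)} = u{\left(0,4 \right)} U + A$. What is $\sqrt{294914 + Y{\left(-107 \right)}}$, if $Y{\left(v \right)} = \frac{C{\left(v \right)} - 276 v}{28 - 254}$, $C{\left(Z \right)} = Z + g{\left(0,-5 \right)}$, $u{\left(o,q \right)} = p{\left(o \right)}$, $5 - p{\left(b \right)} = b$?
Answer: $\frac{\sqrt{3764095766}}{113} \approx 542.94$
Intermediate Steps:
$p{\left(b \right)} = 5 - b$
$u{\left(o,q \right)} = 5 - o$
$g{\left(A,U \right)} = A + 5 U$ ($g{\left(A,U \right)} = \left(5 - 0\right) U + A = \left(5 + 0\right) U + A = 5 U + A = A + 5 U$)
$C{\left(Z \right)} = -25 + Z$ ($C{\left(Z \right)} = Z + \left(0 + 5 \left(-5\right)\right) = Z + \left(0 - 25\right) = Z - 25 = -25 + Z$)
$Y{\left(v \right)} = \frac{25}{226} + \frac{275 v}{226}$ ($Y{\left(v \right)} = \frac{\left(-25 + v\right) - 276 v}{28 - 254} = \frac{-25 - 275 v}{-226} = \left(-25 - 275 v\right) \left(- \frac{1}{226}\right) = \frac{25}{226} + \frac{275 v}{226}$)
$\sqrt{294914 + Y{\left(-107 \right)}} = \sqrt{294914 + \left(\frac{25}{226} + \frac{275}{226} \left(-107\right)\right)} = \sqrt{294914 + \left(\frac{25}{226} - \frac{29425}{226}\right)} = \sqrt{294914 - \frac{14700}{113}} = \sqrt{\frac{33310582}{113}} = \frac{\sqrt{3764095766}}{113}$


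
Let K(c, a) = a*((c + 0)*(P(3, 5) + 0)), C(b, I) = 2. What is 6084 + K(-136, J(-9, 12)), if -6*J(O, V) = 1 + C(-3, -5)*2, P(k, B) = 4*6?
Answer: 8804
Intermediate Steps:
P(k, B) = 24
J(O, V) = -⅚ (J(O, V) = -(1 + 2*2)/6 = -(1 + 4)/6 = -⅙*5 = -⅚)
K(c, a) = 24*a*c (K(c, a) = a*((c + 0)*(24 + 0)) = a*(c*24) = a*(24*c) = 24*a*c)
6084 + K(-136, J(-9, 12)) = 6084 + 24*(-⅚)*(-136) = 6084 + 2720 = 8804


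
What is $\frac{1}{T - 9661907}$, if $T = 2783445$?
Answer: $- \frac{1}{6878462} \approx -1.4538 \cdot 10^{-7}$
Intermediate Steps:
$\frac{1}{T - 9661907} = \frac{1}{2783445 - 9661907} = \frac{1}{-6878462} = - \frac{1}{6878462}$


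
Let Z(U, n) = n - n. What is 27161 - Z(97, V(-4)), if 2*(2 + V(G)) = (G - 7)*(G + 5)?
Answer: 27161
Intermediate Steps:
V(G) = -2 + (-7 + G)*(5 + G)/2 (V(G) = -2 + ((G - 7)*(G + 5))/2 = -2 + ((-7 + G)*(5 + G))/2 = -2 + (-7 + G)*(5 + G)/2)
Z(U, n) = 0
27161 - Z(97, V(-4)) = 27161 - 1*0 = 27161 + 0 = 27161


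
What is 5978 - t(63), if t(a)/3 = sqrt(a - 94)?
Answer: 5978 - 3*I*sqrt(31) ≈ 5978.0 - 16.703*I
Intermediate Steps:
t(a) = 3*sqrt(-94 + a) (t(a) = 3*sqrt(a - 94) = 3*sqrt(-94 + a))
5978 - t(63) = 5978 - 3*sqrt(-94 + 63) = 5978 - 3*sqrt(-31) = 5978 - 3*I*sqrt(31)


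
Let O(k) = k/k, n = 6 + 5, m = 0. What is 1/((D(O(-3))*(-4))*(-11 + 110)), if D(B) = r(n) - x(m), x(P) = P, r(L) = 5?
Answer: -1/1980 ≈ -0.00050505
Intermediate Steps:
n = 11
O(k) = 1
D(B) = 5 (D(B) = 5 - 1*0 = 5 + 0 = 5)
1/((D(O(-3))*(-4))*(-11 + 110)) = 1/((5*(-4))*(-11 + 110)) = 1/(-20*99) = 1/(-1980) = -1/1980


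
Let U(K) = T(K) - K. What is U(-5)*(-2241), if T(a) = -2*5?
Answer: 11205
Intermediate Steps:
T(a) = -10
U(K) = -10 - K
U(-5)*(-2241) = (-10 - 1*(-5))*(-2241) = (-10 + 5)*(-2241) = -5*(-2241) = 11205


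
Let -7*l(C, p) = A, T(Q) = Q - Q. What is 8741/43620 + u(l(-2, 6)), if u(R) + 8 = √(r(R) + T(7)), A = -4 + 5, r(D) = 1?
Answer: -296599/43620 ≈ -6.7996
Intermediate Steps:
T(Q) = 0
A = 1
l(C, p) = -⅐ (l(C, p) = -⅐*1 = -⅐)
u(R) = -7 (u(R) = -8 + √(1 + 0) = -8 + √1 = -8 + 1 = -7)
8741/43620 + u(l(-2, 6)) = 8741/43620 - 7 = -296599/43620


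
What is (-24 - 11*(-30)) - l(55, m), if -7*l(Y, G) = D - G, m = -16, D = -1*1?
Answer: 2157/7 ≈ 308.14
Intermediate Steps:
D = -1
l(Y, G) = ⅐ + G/7 (l(Y, G) = -(-1 - G)/7 = ⅐ + G/7)
(-24 - 11*(-30)) - l(55, m) = (-24 - 11*(-30)) - (⅐ + (⅐)*(-16)) = (-24 + 330) - (⅐ - 16/7) = 306 - 1*(-15/7) = 306 + 15/7 = 2157/7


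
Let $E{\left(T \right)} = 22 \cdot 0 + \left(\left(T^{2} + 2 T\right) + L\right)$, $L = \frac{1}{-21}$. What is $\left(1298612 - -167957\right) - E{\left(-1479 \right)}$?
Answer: $- \frac{15076193}{21} \approx -7.1791 \cdot 10^{5}$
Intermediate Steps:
$L = - \frac{1}{21} \approx -0.047619$
$E{\left(T \right)} = - \frac{1}{21} + T^{2} + 2 T$ ($E{\left(T \right)} = 22 \cdot 0 - \left(\frac{1}{21} - T^{2} - 2 T\right) = 0 + \left(- \frac{1}{21} + T^{2} + 2 T\right) = - \frac{1}{21} + T^{2} + 2 T$)
$\left(1298612 - -167957\right) - E{\left(-1479 \right)} = \left(1298612 - -167957\right) - \left(- \frac{1}{21} + \left(-1479\right)^{2} + 2 \left(-1479\right)\right) = \left(1298612 + 167957\right) - \left(- \frac{1}{21} + 2187441 - 2958\right) = 1466569 - \frac{45874142}{21} = - \frac{15076193}{21}$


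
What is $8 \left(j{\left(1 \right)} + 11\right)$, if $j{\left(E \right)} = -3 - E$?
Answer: $56$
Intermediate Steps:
$8 \left(j{\left(1 \right)} + 11\right) = 8 \left(\left(-3 - 1\right) + 11\right) = 8 \left(-4 + 11\right) = 8 \cdot 7 = 56$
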